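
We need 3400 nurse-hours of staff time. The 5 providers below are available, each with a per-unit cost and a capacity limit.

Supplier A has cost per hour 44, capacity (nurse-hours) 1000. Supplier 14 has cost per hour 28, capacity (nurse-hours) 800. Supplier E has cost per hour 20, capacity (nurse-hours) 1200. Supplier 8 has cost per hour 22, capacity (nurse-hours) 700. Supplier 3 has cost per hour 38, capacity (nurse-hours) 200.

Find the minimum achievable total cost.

Fill from the cheapest provider first.
Take 1200 from Supplier E at 20 → need 2200 more.
Supplier 8 at 22: take all 700 nurse-hours → 1500 still needed.
Supplier 14 at 28: take all 800 nurse-hours → 700 still needed.
Supplier 3 at 38: take all 200 nurse-hours → 500 still needed.
Take 500 from Supplier A at 44 to finish.
Cost = 1200×20 + 700×22 + 800×28 + 200×38 + 500×44 = 91400.

91400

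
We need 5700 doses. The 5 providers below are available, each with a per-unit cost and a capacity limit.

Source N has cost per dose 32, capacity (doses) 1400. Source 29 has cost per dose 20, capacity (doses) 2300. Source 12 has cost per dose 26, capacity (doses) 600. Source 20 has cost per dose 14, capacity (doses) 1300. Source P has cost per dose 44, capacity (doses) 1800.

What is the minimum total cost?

129000

Cheapest first:
Source 20 at 14: take all 1300 doses → 4400 still needed.
Take 2300 from Source 29 at 20 → need 2100 more.
Source 12 at 26: take all 600 doses → 1500 still needed.
Source N at 32: take all 1400 doses → 100 still needed.
Source P (44): take the remaining 100 → done.
Cost = 1300×14 + 2300×20 + 600×26 + 1400×32 + 100×44 = 129000.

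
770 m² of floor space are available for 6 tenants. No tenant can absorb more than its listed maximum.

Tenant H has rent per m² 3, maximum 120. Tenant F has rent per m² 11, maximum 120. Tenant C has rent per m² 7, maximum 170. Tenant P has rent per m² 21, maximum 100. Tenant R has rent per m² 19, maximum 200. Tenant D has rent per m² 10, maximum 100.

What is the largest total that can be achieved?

Order the tenants by rent per m²: Tenant P 21 > Tenant R 19 > Tenant F 11 > Tenant D 10 > Tenant C 7 > Tenant H 3.
Tenant P: +100 to 100 (cap) ; 670 left.
Tenant R takes 200 to reach its cap of 200 ; 470 left.
Tenant F: +120 to 120 (cap) ; 350 left.
Give Tenant D 100 to hit its cap of 100 ; 250 left.
Give Tenant C 170 to hit its cap of 170 ; 80 left.
Only 80 left; Tenant H takes them to reach 80.
Total = 3×80 + 11×120 + 7×170 + 21×100 + 19×200 + 10×100 = 9650.

9650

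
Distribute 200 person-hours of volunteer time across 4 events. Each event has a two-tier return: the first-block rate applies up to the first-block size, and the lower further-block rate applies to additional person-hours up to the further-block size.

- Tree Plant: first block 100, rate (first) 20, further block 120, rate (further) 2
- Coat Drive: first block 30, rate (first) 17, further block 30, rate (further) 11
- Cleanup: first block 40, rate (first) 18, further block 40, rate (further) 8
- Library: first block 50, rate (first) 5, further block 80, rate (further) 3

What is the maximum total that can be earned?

3560

Order all 8 blocks by rate: Tree Plant/T1 20 > Cleanup/T1 18 > Coat Drive/T1 17 > Coat Drive/T2 11 > Cleanup/T2 8 > Library/T1 5 > Library/T2 3 > Tree Plant/T2 2.
Tree Plant T1 at 20: fill all 100 — 100 left.
Cleanup/T1 (18): +40 — 60 left.
Coat Drive T1 at 17: fill all 30 — 30 left.
Coat Drive/T2 (11): +30 — 0 left.
Total = 20×100 + 18×40 + 17×30 + 11×30 = 3560.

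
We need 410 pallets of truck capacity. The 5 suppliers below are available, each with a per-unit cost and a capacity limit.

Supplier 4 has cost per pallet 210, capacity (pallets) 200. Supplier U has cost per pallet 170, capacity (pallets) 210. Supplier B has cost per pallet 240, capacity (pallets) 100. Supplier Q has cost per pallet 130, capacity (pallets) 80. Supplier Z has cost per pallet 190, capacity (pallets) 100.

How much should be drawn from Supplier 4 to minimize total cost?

20

Cheapest first:
Supplier Q (130): use full 80 — 330 pallets to go.
Supplier U (170): use full 210 — 120 pallets to go.
Supplier Z (190): use full 100 — 20 pallets to go.
Take 20 from Supplier 4 at 210 to finish.
Supplier B: unused.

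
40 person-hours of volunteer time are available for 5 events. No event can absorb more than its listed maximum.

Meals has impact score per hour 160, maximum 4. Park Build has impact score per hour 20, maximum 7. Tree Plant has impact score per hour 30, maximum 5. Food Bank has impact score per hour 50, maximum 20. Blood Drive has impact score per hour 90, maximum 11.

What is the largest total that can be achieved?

Rank by impact score per hour: Meals 160 > Blood Drive 90 > Food Bank 50 > Tree Plant 30 > Park Build 20.
Give Meals 4 to hit its cap of 4 ; 36 left.
Give Blood Drive 11 to hit its cap of 11 ; 25 left.
Food Bank takes 20 to reach its cap of 20 ; 5 left.
Give Tree Plant 5 to hit its cap of 5 ; 0 left.
Total = 160×4 + 30×5 + 50×20 + 90×11 = 2780.

2780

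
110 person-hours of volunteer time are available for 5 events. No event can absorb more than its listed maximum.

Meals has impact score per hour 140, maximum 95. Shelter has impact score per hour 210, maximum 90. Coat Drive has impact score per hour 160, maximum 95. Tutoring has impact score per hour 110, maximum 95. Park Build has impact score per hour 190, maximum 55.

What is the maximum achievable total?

Rank by impact score per hour: Shelter 210 > Park Build 190 > Coat Drive 160 > Meals 140 > Tutoring 110.
Give Shelter 90 to hit its cap of 90 — 20 left.
Park Build: +20 (room for 55) → 20. Pool exhausted.
Total = 210×90 + 190×20 = 22700.

22700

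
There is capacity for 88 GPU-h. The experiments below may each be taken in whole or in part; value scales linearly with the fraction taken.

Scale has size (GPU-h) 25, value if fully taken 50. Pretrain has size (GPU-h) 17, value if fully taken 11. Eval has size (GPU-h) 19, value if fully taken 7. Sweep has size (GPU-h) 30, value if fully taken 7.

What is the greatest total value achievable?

Rank by value-to-size ratio: Scale 50/25≈2, Pretrain 11/17≈0.647, Eval 7/19≈0.368, Sweep 7/30≈0.233.
Take all of Scale (25 GPU-h, value 50) — 63 GPU-h left.
Take all of Pretrain (17 GPU-h, value 11) — 46 GPU-h left.
Take all of Eval (19 GPU-h, value 7) — 27 GPU-h left.
Only 27 GPU-h remain; take 27/30 of Sweep for value 7×27/30 = 6.3.
Total value = 74.3.

74.3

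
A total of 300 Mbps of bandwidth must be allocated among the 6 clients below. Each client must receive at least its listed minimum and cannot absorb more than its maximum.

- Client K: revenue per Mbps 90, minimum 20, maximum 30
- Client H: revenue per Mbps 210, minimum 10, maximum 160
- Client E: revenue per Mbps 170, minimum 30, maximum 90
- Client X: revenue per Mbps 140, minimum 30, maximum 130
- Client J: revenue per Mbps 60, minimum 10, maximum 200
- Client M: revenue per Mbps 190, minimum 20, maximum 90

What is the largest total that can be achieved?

54800

Meeting every minimum uses 20+10+30+30+10+20 = 120 Mbps, leaving 180.
Order the clients by revenue per Mbps: Client H 210 > Client M 190 > Client E 170 > Client X 140 > Client K 90 > Client J 60.
Give Client H 150 more to hit its cap of 160 → 30 left.
Only 30 left; Client M takes them to reach 50.
Total = 90×20 + 210×160 + 170×30 + 140×30 + 60×10 + 190×50 = 54800.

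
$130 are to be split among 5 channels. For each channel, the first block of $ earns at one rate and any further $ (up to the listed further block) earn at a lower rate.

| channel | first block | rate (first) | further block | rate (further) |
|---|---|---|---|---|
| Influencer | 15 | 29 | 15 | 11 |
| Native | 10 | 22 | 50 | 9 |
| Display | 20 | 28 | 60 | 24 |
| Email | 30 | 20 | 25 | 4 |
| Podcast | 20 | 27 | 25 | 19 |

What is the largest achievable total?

Order all 10 blocks by rate: Influencer/tier1 29 > Display/tier1 28 > Podcast/tier1 27 > Display/tier2 24 > Native/tier1 22 > Email/tier1 20 > Podcast/tier2 19 > Influencer/tier2 11 > Native/tier2 9 > Email/tier2 4.
Influencer tier1 at 29: fill all 15 ; 115 left.
Fill Display tier1 block (20 at 28) ; 95 left.
Podcast/tier1 (27): +20 ; 75 left.
Display tier2 at 24: fill all 60 ; 15 left.
Fill Native tier1 block (10 at 22) ; 5 left.
Email/tier1: +5 of 30 at 20; pool empty.
Total = 29×15 + 28×20 + 27×20 + 24×60 + 22×10 + 20×5 = 3295.

3295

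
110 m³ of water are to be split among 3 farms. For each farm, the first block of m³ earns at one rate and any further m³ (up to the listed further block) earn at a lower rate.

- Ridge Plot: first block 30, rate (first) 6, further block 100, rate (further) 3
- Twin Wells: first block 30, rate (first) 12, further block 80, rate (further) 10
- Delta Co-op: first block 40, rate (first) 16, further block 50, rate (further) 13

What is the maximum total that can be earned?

1530

Treat each block as its own option and order by rate: Delta Co-op/first 16 > Delta Co-op/second 13 > Twin Wells/first 12 > Twin Wells/second 10 > Ridge Plot/first 6 > Ridge Plot/second 3.
Delta Co-op/first (16): +40 → 70 left.
Fill Delta Co-op second block (50 at 13) → 20 left.
Twin Wells/first: +20 of 30 at 12; pool empty.
Total = 16×40 + 13×50 + 12×20 = 1530.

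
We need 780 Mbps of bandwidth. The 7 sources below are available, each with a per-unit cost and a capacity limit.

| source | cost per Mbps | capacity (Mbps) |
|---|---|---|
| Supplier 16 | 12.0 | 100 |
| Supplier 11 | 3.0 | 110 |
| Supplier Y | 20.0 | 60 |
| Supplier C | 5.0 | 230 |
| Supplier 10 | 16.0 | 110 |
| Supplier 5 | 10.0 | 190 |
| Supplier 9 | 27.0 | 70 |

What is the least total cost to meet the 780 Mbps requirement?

7140

Fill from the cheapest source first.
Supplier 11 (3.0): use full 110 → 670 Mbps to go.
Take 230 from Supplier C at 5.0 → need 440 more.
Supplier 5 (10.0): use full 190 → 250 Mbps to go.
Take 100 from Supplier 16 at 12.0 → need 150 more.
Supplier 10 (16.0): use full 110 → 40 Mbps to go.
Supplier Y at 20.0: take 40 of its 60 → requirement met.
Supplier 9: unused.
Cost = 110×3.0 + 230×5.0 + 190×10.0 + 100×12.0 + 110×16.0 + 40×20.0 = 7140.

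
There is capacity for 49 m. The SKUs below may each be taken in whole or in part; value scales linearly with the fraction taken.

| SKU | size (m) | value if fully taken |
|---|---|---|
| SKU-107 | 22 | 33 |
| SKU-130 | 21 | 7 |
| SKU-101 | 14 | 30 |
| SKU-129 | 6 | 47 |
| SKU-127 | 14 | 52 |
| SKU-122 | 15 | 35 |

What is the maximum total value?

164

Rank by value-to-size ratio: SKU-129 47/6≈7.83, SKU-127 52/14≈3.71, SKU-122 35/15≈2.33, SKU-101 30/14≈2.14, SKU-107 33/22≈1.5, SKU-130 7/21≈0.333.
All 6 m of SKU-129 fit (value 47) — 43 remain.
All 14 m of SKU-127 fit (value 52) — 29 remain.
Take all of SKU-122 (15 m, value 35) — 14 m left.
Take all of SKU-101 (14 m, value 30) — 0 m left.
Total value = 164.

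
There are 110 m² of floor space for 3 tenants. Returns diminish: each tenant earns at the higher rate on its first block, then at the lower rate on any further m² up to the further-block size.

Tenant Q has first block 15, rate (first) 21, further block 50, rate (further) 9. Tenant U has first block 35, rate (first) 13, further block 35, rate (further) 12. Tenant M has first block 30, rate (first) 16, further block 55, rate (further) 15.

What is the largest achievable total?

Order all 6 blocks by rate: Tenant Q/T1 21 > Tenant M/T1 16 > Tenant M/T2 15 > Tenant U/T1 13 > Tenant U/T2 12 > Tenant Q/T2 9.
Fill Tenant Q T1 block (15 at 21) ; 95 left.
Tenant M T1 at 16: fill all 30 ; 65 left.
Tenant M T2 at 15: fill all 55 ; 10 left.
Tenant U T1 at 13: only 10 left, fill 10.
Total = 21×15 + 16×30 + 15×55 + 13×10 = 1750.

1750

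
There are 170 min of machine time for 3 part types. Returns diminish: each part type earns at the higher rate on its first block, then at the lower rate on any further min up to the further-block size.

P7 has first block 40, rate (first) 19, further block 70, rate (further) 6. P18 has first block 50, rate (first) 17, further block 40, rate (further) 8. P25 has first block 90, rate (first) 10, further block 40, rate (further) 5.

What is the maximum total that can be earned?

Rank every tier by rate: P7/T1 19 > P18/T1 17 > P25/T1 10 > P18/T2 8 > P7/T2 6 > P25/T2 5.
P7 T1 at 19: fill all 40 → 130 left.
P18 T1 at 17: fill all 50 → 80 left.
80 remain; put them into P25 T1 at 10.
Total = 19×40 + 17×50 + 10×80 = 2410.

2410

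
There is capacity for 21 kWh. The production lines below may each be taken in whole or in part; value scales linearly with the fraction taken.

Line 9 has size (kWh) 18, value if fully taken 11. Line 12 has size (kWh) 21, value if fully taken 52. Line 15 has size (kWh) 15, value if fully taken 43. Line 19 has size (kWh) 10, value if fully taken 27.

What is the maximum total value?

59.2

Rank by value-to-size ratio: Line 15 43/15≈2.87, Line 19 27/10≈2.7, Line 12 52/21≈2.48, Line 9 11/18≈0.611.
Line 15: take in full, 15 kWh for value 43 → 6 left.
Only 6 kWh remain; take 6/10 of Line 19 for value 27×6/10 = 16.2.
Total value = 59.2.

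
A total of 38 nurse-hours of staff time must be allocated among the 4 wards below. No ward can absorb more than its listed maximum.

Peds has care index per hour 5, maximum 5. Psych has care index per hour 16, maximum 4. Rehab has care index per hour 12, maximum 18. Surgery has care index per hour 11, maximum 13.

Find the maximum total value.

Order the wards by care index per hour: Psych 16 > Rehab 12 > Surgery 11 > Peds 5.
Psych: +4 to 4 (cap) — 34 left.
Give Rehab 18 to hit its cap of 18 — 16 left.
Give Surgery 13 to hit its cap of 13 — 3 left.
Peds: +3 (room for 5) → 3. Pool exhausted.
Total = 5×3 + 16×4 + 12×18 + 11×13 = 438.

438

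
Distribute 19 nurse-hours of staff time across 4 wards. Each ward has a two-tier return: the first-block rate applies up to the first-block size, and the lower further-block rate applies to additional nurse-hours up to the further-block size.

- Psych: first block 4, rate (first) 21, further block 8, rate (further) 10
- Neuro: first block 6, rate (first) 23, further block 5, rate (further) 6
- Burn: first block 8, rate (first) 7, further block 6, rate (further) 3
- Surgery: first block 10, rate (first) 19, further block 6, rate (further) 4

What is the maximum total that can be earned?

Rank every tier by rate: Neuro/T1 23 > Psych/T1 21 > Surgery/T1 19 > Psych/T2 10 > Burn/T1 7 > Neuro/T2 6 > Surgery/T2 4 > Burn/T2 3.
Neuro/T1 (23): +6 ; 13 left.
Psych/T1 (21): +4 ; 9 left.
Surgery T1 at 19: only 9 left, fill 9.
Total = 23×6 + 21×4 + 19×9 = 393.

393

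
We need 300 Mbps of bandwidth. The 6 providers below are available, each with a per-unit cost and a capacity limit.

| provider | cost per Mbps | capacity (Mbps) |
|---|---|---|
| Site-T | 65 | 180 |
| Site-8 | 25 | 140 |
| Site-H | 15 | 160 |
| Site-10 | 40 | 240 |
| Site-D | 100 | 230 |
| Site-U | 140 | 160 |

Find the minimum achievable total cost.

Cheapest first:
Site-H at 15: take all 160 Mbps ; 140 still needed.
Take 140 from Site-8 at 25 ; need 0 more.
Site-10, Site-T, Site-D, Site-U: unused.
Cost = 160×15 + 140×25 = 5900.

5900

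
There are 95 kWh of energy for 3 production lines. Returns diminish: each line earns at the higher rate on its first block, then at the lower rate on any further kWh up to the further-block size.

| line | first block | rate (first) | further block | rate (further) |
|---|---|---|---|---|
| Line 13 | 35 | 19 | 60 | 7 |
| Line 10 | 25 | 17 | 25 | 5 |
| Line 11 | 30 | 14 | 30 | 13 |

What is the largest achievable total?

1575

Treat each block as its own option and order by rate: Line 13/tier1 19 > Line 10/tier1 17 > Line 11/tier1 14 > Line 11/tier2 13 > Line 13/tier2 7 > Line 10/tier2 5.
Line 13/tier1 (19): +35 — 60 left.
Fill Line 10 tier1 block (25 at 17) — 35 left.
Line 11/tier1 (14): +30 — 5 left.
5 remain; put them into Line 11 tier2 at 13.
Total = 19×35 + 17×25 + 14×30 + 13×5 = 1575.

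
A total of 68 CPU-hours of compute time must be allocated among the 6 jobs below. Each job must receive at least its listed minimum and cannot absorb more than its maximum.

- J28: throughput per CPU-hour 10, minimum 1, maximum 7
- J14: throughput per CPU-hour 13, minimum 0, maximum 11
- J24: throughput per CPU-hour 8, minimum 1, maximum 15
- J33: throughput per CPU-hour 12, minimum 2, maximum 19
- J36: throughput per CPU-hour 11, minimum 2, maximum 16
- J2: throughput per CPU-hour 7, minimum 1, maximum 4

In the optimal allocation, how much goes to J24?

Meeting every minimum uses 1+0+1+2+2+1 = 7 CPU-hours, leaving 61.
Highest throughput per CPU-hour first: J14 13 > J33 12 > J36 11 > J28 10 > J24 8 > J2 7.
J14 takes 11 more to reach its cap of 11 — 50 left.
J33 takes 17 more to reach its cap of 19 — 33 left.
J36 takes 14 more to reach its cap of 16 — 19 left.
Give J28 6 more to hit its cap of 7 — 13 left.
Only 13 left; J24 takes them to reach 14.

14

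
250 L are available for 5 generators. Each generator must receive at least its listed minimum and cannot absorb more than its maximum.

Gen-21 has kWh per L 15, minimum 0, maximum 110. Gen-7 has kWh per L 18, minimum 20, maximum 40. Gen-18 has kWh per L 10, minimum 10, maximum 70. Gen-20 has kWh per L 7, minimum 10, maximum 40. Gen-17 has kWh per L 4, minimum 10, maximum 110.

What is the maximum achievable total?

Meeting every minimum uses 0+20+10+10+10 = 50 L, leaving 200.
Rank by kWh per L: Gen-7 18 > Gen-21 15 > Gen-18 10 > Gen-20 7 > Gen-17 4.
Gen-7: +20 to 40 (cap) — 180 left.
Gen-21 takes 110 more to reach its cap of 110 — 70 left.
Gen-18 takes 60 more to reach its cap of 70 — 10 left.
Gen-20 has room for 30 more but only 10 remain, so it gets 20.
Total = 15×110 + 18×40 + 10×70 + 7×20 + 4×10 = 3250.

3250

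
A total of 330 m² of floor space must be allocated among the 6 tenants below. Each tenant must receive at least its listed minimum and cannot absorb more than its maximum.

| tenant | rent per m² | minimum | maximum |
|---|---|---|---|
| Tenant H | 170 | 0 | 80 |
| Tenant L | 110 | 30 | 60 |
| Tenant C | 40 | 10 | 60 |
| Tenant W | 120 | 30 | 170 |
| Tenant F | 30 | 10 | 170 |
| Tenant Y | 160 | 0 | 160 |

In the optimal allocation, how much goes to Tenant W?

40

Meeting every minimum uses 0+30+10+30+10+0 = 80 m², leaving 250.
Order the tenants by rent per m²: Tenant H 170 > Tenant Y 160 > Tenant W 120 > Tenant L 110 > Tenant C 40 > Tenant F 30.
Give Tenant H 80 more to hit its cap of 80 → 170 left.
Give Tenant Y 160 more to hit its cap of 160 → 10 left.
Only 10 left; Tenant W takes them to reach 40.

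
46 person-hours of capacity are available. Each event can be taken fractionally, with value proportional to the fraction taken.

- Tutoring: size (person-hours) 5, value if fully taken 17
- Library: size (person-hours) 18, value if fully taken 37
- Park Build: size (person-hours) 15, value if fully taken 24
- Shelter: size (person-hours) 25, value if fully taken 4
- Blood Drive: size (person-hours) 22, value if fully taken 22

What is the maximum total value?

Best value per unit of size first: Tutoring 17/5≈3.4, Library 37/18≈2.06, Park Build 24/15≈1.6, Blood Drive 22/22≈1, Shelter 4/25≈0.16.
Tutoring: take in full, 5 person-hours for value 17 — 41 left.
All 18 person-hours of Library fit (value 37) — 23 remain.
All 15 person-hours of Park Build fit (value 24) — 8 remain.
8 person-hours left: a 8/22 share of Blood Drive gives 22×8/22 = 8.
Total value = 86.

86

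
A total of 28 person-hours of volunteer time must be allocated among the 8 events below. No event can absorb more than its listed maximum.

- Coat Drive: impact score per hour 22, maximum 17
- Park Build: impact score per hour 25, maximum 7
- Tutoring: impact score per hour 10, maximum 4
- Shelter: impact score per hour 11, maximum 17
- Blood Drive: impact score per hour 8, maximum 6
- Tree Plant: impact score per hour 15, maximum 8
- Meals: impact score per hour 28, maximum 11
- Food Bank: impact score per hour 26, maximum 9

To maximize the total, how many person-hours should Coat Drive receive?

Rank by impact score per hour: Meals 28 > Food Bank 26 > Park Build 25 > Coat Drive 22 > Tree Plant 15 > Shelter 11 > Tutoring 10 > Blood Drive 8.
Meals: +11 to 11 (cap) ; 17 left.
Food Bank: +9 to 9 (cap) ; 8 left.
Park Build takes 7 to reach its cap of 7 ; 1 left.
Coat Drive has room for 17 but only 1 remain, so it gets 1.

1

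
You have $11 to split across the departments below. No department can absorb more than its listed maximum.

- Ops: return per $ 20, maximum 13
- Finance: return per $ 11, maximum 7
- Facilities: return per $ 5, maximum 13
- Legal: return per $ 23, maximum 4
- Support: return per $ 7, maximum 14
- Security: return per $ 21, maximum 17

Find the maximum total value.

Order the departments by return per $: Legal 23 > Security 21 > Ops 20 > Finance 11 > Support 7 > Facilities 5.
Legal takes 4 to reach its cap of 4 ; 7 left.
Security: +7 (room for 17) → 7. Pool exhausted.
Total = 23×4 + 21×7 = 239.

239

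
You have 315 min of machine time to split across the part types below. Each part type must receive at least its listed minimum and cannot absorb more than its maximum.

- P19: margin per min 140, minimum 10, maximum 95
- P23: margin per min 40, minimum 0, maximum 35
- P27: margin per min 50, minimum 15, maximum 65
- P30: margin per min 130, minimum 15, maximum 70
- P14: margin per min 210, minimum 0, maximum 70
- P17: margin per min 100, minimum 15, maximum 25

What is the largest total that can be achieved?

42350

Meeting every minimum uses 10+0+15+15+0+15 = 55 min, leaving 260.
Highest margin per min first: P14 210 > P19 140 > P30 130 > P17 100 > P27 50 > P23 40.
Give P14 70 more to hit its cap of 70 → 190 left.
Give P19 85 more to hit its cap of 95 → 105 left.
Give P30 55 more to hit its cap of 70 → 50 left.
Give P17 10 more to hit its cap of 25 → 40 left.
P27 has room for 50 more but only 40 remain, so it gets 55.
Total = 140×95 + 50×55 + 130×70 + 210×70 + 100×25 = 42350.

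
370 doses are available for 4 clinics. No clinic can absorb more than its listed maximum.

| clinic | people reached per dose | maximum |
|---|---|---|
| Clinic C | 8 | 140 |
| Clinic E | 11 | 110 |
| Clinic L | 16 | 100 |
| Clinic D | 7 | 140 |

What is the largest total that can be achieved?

4070

Order the clinics by people reached per dose: Clinic L 16 > Clinic E 11 > Clinic C 8 > Clinic D 7.
Give Clinic L 100 to hit its cap of 100 → 270 left.
Clinic E: +110 to 110 (cap) → 160 left.
Give Clinic C 140 to hit its cap of 140 → 20 left.
Clinic D: +20 (room for 140) → 20. Pool exhausted.
Total = 8×140 + 11×110 + 16×100 + 7×20 = 4070.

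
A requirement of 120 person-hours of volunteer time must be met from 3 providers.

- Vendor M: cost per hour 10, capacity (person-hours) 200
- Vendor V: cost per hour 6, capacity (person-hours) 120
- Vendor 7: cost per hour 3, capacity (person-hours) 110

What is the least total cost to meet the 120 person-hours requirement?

Use providers in increasing cost order.
Vendor 7 (3): use full 110 — 10 person-hours to go.
Vendor V at 6: take 10 of its 120 — requirement met.
Vendor M: unused.
Cost = 110×3 + 10×6 = 390.

390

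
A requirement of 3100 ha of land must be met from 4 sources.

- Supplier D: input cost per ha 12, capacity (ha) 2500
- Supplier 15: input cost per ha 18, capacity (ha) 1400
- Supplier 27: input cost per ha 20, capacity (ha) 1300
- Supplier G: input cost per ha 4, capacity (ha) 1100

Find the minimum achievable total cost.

Use sources in increasing cost order.
Take 1100 from Supplier G at 4 — need 2000 more.
Supplier D (12): take the remaining 2000 — done.
Supplier 15, Supplier 27: unused.
Cost = 1100×4 + 2000×12 = 28400.

28400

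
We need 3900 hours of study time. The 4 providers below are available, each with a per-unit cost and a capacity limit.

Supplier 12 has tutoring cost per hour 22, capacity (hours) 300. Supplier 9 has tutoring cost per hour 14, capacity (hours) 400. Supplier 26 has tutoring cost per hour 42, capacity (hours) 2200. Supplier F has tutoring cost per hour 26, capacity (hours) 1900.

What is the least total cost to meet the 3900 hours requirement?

116200

Cheapest first:
Supplier 9 (14): use full 400 → 3500 hours to go.
Supplier 12 (22): use full 300 → 3200 hours to go.
Take 1900 from Supplier F at 26 → need 1300 more.
Supplier 26 (42): take the remaining 1300 → done.
Cost = 400×14 + 300×22 + 1900×26 + 1300×42 = 116200.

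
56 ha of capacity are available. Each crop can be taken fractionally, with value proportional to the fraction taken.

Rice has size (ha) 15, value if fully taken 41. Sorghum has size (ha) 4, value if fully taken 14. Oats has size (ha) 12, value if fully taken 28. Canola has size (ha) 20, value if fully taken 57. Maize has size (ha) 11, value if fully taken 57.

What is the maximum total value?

Rank by value-to-size ratio: Maize 57/11≈5.18, Sorghum 14/4≈3.5, Canola 57/20≈2.85, Rice 41/15≈2.73, Oats 28/12≈2.33.
Maize: take in full, 11 ha for value 57 → 45 left.
All 4 ha of Sorghum fit (value 14) → 41 remain.
Canola: take in full, 20 ha for value 57 → 21 left.
All 15 ha of Rice fit (value 41) → 6 remain.
Only 6 ha remain; take 6/12 of Oats for value 28×6/12 = 14.
Total value = 183.

183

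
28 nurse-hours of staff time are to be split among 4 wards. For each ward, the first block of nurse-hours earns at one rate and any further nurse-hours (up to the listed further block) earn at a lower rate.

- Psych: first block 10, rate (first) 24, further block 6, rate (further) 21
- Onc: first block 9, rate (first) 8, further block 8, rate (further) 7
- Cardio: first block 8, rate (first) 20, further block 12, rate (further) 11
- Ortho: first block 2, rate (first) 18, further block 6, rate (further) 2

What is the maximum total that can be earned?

584

Order all 8 blocks by rate: Psych/first 24 > Psych/second 21 > Cardio/first 20 > Ortho/first 18 > Cardio/second 11 > Onc/first 8 > Onc/second 7 > Ortho/second 2.
Psych/first (24): +10 — 18 left.
Psych second at 21: fill all 6 — 12 left.
Cardio first at 20: fill all 8 — 4 left.
Fill Ortho first block (2 at 18) — 2 left.
Cardio second at 11: only 2 left, fill 2.
Total = 24×10 + 21×6 + 20×8 + 18×2 + 11×2 = 584.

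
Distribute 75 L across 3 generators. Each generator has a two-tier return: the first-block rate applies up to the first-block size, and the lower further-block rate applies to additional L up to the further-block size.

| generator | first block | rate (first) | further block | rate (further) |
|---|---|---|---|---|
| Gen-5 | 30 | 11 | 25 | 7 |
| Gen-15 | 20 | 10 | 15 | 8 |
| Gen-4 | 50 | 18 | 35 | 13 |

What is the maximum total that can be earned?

Rank every tier by rate: Gen-4/tier1 18 > Gen-4/tier2 13 > Gen-5/tier1 11 > Gen-15/tier1 10 > Gen-15/tier2 8 > Gen-5/tier2 7.
Gen-4/tier1 (18): +50 → 25 left.
Gen-4 tier2 at 13: only 25 left, fill 25.
Total = 18×50 + 13×25 = 1225.

1225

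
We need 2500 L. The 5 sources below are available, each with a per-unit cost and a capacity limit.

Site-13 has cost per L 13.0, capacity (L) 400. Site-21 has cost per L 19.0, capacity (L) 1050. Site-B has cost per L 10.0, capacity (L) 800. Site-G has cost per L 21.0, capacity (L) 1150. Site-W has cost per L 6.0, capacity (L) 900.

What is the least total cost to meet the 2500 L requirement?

Use sources in increasing cost order.
Take 900 from Site-W at 6.0 — need 1600 more.
Site-B (10.0): use full 800 — 800 L to go.
Site-13 at 13.0: take all 400 L — 400 still needed.
Take 400 from Site-21 at 19.0 to finish.
Site-G: unused.
Cost = 900×6.0 + 800×10.0 + 400×13.0 + 400×19.0 = 26200.

26200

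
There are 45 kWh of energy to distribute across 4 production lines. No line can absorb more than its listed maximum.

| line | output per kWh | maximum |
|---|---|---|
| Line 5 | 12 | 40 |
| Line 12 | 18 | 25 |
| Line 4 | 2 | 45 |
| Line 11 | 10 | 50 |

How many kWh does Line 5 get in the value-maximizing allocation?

Highest output per kWh first: Line 12 18 > Line 5 12 > Line 11 10 > Line 4 2.
Line 12 takes 25 to reach its cap of 25 → 20 left.
Only 20 left; Line 5 takes them to reach 20.

20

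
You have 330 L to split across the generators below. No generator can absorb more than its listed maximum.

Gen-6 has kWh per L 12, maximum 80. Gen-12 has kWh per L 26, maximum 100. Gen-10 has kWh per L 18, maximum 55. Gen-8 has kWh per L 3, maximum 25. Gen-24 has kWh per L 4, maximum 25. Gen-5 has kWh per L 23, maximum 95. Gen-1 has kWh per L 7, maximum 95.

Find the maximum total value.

6735

Order the generators by kWh per L: Gen-12 26 > Gen-5 23 > Gen-10 18 > Gen-6 12 > Gen-1 7 > Gen-24 4 > Gen-8 3.
Give Gen-12 100 to hit its cap of 100 → 230 left.
Gen-5 takes 95 to reach its cap of 95 → 135 left.
Gen-10 takes 55 to reach its cap of 55 → 80 left.
Gen-6: +80 to 80 (cap) → 0 left.
Total = 12×80 + 26×100 + 18×55 + 23×95 = 6735.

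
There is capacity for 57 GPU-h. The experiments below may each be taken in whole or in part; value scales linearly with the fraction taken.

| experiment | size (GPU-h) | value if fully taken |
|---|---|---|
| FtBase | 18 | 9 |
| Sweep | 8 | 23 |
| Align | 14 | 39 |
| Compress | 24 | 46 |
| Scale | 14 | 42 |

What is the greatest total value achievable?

144.25

Rank by value-to-size ratio: Scale 42/14≈3, Sweep 23/8≈2.88, Align 39/14≈2.79, Compress 46/24≈1.92, FtBase 9/18≈0.5.
Scale: take in full, 14 GPU-h for value 42 → 43 left.
All 8 GPU-h of Sweep fit (value 23) → 35 remain.
Align: take in full, 14 GPU-h for value 39 → 21 left.
Fill the last 21 GPU-h with part of Compress: 21/24 of it earns 40.25.
Total value = 144.25.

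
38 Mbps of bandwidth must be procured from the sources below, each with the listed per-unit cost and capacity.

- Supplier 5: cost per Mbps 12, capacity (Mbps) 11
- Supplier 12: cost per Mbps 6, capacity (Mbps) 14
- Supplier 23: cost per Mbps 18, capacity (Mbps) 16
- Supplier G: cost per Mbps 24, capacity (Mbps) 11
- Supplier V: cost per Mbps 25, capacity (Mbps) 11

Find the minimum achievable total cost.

450

Use sources in increasing cost order.
Supplier 12 at 6: take all 14 Mbps → 24 still needed.
Supplier 5 at 12: take all 11 Mbps → 13 still needed.
Take 13 from Supplier 23 at 18 to finish.
Supplier G, Supplier V: unused.
Cost = 14×6 + 11×12 + 13×18 = 450.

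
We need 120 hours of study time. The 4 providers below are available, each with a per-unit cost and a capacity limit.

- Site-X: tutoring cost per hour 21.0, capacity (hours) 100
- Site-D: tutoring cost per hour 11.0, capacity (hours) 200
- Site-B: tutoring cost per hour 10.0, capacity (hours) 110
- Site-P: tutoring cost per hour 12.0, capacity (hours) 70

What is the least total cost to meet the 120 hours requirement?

Cheapest first:
Site-B at 10.0: take all 110 hours — 10 still needed.
Take 10 from Site-D at 11.0 to finish.
Site-P, Site-X: unused.
Cost = 110×10.0 + 10×11.0 = 1210.

1210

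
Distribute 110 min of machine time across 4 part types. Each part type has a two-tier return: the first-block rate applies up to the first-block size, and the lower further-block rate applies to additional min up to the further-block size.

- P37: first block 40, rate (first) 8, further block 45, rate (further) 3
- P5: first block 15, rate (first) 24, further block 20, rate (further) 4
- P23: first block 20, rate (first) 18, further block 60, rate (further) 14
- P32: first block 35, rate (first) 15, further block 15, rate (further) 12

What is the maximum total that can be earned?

1805

Treat each block as its own option and order by rate: P5/first 24 > P23/first 18 > P32/first 15 > P23/second 14 > P32/second 12 > P37/first 8 > P5/second 4 > P37/second 3.
Fill P5 first block (15 at 24) ; 95 left.
P23/first (18): +20 ; 75 left.
Fill P32 first block (35 at 15) ; 40 left.
P23/second: +40 of 60 at 14; pool empty.
Total = 24×15 + 18×20 + 15×35 + 14×40 = 1805.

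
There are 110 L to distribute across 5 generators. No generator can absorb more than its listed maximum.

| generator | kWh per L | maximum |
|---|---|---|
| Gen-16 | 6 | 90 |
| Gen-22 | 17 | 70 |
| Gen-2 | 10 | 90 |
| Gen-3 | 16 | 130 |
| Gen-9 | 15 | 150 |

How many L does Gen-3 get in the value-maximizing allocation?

Order the generators by kWh per L: Gen-22 17 > Gen-3 16 > Gen-9 15 > Gen-2 10 > Gen-16 6.
Give Gen-22 70 to hit its cap of 70 ; 40 left.
Gen-3: +40 (room for 130) → 40. Pool exhausted.

40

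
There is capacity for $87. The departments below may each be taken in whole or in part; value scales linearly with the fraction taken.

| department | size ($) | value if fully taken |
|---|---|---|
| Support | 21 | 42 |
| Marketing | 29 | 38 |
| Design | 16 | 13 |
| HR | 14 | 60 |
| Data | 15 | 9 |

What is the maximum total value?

Best value per unit of size first: HR 60/14≈4.29, Support 42/21≈2, Marketing 38/29≈1.31, Design 13/16≈0.812, Data 9/15≈0.6.
All 14 $ of HR fit (value 60) → 73 remain.
All 21 $ of Support fit (value 42) → 52 remain.
Take all of Marketing (29 $, value 38) → 23 $ left.
All 16 $ of Design fit (value 13) → 7 remain.
7 $ left: a 7/15 share of Data gives 9×7/15 = 4.2.
Total value = 157.2.

157.2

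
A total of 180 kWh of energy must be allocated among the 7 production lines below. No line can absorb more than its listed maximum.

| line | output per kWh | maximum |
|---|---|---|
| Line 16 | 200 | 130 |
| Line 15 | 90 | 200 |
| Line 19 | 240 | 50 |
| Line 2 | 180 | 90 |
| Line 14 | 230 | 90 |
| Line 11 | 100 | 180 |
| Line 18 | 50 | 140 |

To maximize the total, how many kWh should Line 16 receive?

40

Rank by output per kWh: Line 19 240 > Line 14 230 > Line 16 200 > Line 2 180 > Line 11 100 > Line 15 90 > Line 18 50.
Give Line 19 50 to hit its cap of 50 — 130 left.
Give Line 14 90 to hit its cap of 90 — 40 left.
Only 40 left; Line 16 takes them to reach 40.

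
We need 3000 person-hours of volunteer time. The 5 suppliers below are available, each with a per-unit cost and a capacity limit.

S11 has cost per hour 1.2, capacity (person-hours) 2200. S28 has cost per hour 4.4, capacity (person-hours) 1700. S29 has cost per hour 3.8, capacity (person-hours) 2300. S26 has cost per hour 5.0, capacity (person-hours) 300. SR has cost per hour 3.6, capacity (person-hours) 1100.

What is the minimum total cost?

5520

Cheapest first:
S11 (1.2): use full 2200 → 800 person-hours to go.
SR at 3.6: take 800 of its 1100 → requirement met.
S29, S28, S26: unused.
Cost = 2200×1.2 + 800×3.6 = 5520.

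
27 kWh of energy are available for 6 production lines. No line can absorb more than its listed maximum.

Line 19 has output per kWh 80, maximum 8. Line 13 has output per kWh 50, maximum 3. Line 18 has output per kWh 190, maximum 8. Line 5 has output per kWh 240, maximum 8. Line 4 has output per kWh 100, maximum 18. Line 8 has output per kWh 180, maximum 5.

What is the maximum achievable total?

4940

Rank by output per kWh: Line 5 240 > Line 18 190 > Line 8 180 > Line 4 100 > Line 19 80 > Line 13 50.
Line 5 takes 8 to reach its cap of 8 — 19 left.
Line 18 takes 8 to reach its cap of 8 — 11 left.
Line 8: +5 to 5 (cap) — 6 left.
Line 4 has room for 18 but only 6 remain, so it gets 6.
Total = 190×8 + 240×8 + 100×6 + 180×5 = 4940.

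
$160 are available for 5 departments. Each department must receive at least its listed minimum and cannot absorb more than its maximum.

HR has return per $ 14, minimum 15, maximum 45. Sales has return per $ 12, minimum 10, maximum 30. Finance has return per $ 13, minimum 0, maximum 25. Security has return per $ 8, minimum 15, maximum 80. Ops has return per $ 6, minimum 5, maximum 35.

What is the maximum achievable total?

1785

Meeting every minimum uses 15+10+0+15+5 = 45 $, leaving 115.
Rank by return per $: HR 14 > Finance 13 > Sales 12 > Security 8 > Ops 6.
Give HR 30 more to hit its cap of 45 → 85 left.
Give Finance 25 more to hit its cap of 25 → 60 left.
Sales: +20 to 30 (cap) → 40 left.
Only 40 left; Security takes them to reach 55.
Total = 14×45 + 12×30 + 13×25 + 8×55 + 6×5 = 1785.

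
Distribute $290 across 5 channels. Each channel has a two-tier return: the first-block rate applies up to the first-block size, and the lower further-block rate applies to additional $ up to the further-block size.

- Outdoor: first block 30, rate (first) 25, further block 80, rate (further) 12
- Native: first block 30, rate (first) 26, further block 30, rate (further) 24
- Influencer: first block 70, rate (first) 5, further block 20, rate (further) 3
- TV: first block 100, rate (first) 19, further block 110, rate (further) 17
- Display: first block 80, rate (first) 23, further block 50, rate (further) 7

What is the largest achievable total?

6330

Order all 10 blocks by rate: Native/first 26 > Outdoor/first 25 > Native/second 24 > Display/first 23 > TV/first 19 > TV/second 17 > Outdoor/second 12 > Display/second 7 > Influencer/first 5 > Influencer/second 3.
Fill Native first block (30 at 26) — 260 left.
Outdoor first at 25: fill all 30 — 230 left.
Native/second (24): +30 — 200 left.
Display/first (23): +80 — 120 left.
Fill TV first block (100 at 19) — 20 left.
TV second at 17: only 20 left, fill 20.
Total = 26×30 + 25×30 + 24×30 + 23×80 + 19×100 + 17×20 = 6330.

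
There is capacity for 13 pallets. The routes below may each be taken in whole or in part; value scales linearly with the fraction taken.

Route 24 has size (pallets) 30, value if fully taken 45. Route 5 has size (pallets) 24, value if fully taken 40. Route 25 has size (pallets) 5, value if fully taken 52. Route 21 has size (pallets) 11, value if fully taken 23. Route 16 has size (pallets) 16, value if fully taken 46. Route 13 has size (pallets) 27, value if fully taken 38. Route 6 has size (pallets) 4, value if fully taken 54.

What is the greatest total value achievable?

117.5

Rank by value-to-size ratio: Route 6 54/4≈13.5, Route 25 52/5≈10.4, Route 16 46/16≈2.88, Route 21 23/11≈2.09, Route 5 40/24≈1.67, Route 24 45/30≈1.5, Route 13 38/27≈1.41.
Take all of Route 6 (4 pallets, value 54) → 9 pallets left.
Take all of Route 25 (5 pallets, value 52) → 4 pallets left.
Only 4 pallets remain; take 4/16 of Route 16 for value 46×4/16 = 11.5.
Total value = 117.5.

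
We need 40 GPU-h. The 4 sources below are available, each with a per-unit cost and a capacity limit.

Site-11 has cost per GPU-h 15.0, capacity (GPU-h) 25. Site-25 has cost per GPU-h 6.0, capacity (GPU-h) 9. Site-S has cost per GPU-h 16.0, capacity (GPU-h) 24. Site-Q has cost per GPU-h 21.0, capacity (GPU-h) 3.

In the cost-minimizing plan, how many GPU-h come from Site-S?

Fill from the cheapest source first.
Site-25 (6.0): use full 9 ; 31 GPU-h to go.
Site-11 (15.0): use full 25 ; 6 GPU-h to go.
Take 6 from Site-S at 16.0 to finish.
Site-Q: unused.

6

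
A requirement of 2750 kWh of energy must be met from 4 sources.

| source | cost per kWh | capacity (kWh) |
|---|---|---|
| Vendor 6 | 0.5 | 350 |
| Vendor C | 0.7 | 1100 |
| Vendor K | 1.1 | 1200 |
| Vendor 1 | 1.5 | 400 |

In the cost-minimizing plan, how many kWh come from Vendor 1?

100

Fill from the cheapest source first.
Vendor 6 at 0.5: take all 350 kWh — 2400 still needed.
Take 1100 from Vendor C at 0.7 — need 1300 more.
Take 1200 from Vendor K at 1.1 — need 100 more.
Take 100 from Vendor 1 at 1.5 to finish.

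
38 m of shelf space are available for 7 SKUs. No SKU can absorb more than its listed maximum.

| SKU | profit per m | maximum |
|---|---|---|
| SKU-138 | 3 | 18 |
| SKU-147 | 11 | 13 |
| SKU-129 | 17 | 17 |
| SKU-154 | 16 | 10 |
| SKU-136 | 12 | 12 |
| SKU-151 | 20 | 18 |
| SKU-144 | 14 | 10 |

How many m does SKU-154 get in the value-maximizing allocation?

Order the SKUs by profit per m: SKU-151 20 > SKU-129 17 > SKU-154 16 > SKU-144 14 > SKU-136 12 > SKU-147 11 > SKU-138 3.
Give SKU-151 18 to hit its cap of 18 → 20 left.
SKU-129 takes 17 to reach its cap of 17 → 3 left.
SKU-154: +3 (room for 10) → 3. Pool exhausted.

3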